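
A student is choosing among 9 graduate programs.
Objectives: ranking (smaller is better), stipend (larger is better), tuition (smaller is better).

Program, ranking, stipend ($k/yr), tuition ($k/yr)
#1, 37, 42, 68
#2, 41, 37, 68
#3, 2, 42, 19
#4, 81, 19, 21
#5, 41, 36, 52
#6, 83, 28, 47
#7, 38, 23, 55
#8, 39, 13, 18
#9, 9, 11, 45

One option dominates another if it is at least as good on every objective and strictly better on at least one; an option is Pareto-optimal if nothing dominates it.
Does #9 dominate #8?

#9 vs #8: #9 is worse on stipend (11 vs 13), so it does not dominate #8.

No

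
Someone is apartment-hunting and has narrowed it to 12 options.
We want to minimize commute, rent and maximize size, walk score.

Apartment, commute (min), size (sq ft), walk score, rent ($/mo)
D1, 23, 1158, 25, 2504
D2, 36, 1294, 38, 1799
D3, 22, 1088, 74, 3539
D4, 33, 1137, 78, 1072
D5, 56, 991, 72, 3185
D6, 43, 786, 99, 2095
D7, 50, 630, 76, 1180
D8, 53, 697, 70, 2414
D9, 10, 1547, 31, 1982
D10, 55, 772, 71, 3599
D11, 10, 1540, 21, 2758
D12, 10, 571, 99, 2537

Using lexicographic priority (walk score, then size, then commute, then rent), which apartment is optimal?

D6

First maximize walk score: best is 99, kept {D6, D12}.
Then maximize size: best is 786, kept {D6}.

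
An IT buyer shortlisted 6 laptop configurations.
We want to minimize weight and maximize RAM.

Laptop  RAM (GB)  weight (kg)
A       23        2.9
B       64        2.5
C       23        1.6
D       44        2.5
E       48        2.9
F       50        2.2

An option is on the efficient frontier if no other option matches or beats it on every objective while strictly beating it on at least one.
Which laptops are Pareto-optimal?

A: dominated by B (RAM 64≥23, weight 2.5≤2.9).
B: not dominated (best RAM).
C: not dominated (best weight).
D: dominated by B (RAM 64≥44, weight 2.5≤2.5).
E: dominated by B (RAM 64≥48, weight 2.5≤2.9).
F: not dominated.

B, C, F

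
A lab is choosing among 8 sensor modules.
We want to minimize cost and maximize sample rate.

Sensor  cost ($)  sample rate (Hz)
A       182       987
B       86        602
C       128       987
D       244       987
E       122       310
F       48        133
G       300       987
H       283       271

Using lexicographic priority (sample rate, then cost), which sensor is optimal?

C

First maximize sample rate: best is 987, kept {A, C, D, G}.
Then minimize cost: best is 128, kept {C}.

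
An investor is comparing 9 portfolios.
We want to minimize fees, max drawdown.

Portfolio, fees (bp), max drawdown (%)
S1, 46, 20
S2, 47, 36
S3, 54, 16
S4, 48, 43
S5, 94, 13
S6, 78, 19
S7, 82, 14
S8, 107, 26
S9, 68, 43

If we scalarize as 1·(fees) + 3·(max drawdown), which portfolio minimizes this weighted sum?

S3

S1: 1·46 + 3·20 = 106
S2: 1·47 + 3·36 = 155
S3: 1·54 + 3·16 = 102
S4: 1·48 + 3·43 = 177
S5: 1·94 + 3·13 = 133
S6: 1·78 + 3·19 = 135
S7: 1·82 + 3·14 = 124
S8: 1·107 + 3·26 = 185
S9: 1·68 + 3·43 = 197
Lowest: S3 at 102.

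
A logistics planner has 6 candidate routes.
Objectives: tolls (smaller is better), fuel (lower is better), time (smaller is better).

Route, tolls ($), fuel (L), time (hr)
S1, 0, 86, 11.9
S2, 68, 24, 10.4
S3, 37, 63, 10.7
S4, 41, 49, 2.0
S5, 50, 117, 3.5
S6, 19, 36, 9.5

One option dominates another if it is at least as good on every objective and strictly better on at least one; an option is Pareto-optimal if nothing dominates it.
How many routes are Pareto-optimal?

S1: not dominated (best tolls).
S2: not dominated (best fuel).
S3: dominated by S6 (tolls 19≤37, fuel 36≤63, time 9.5≤10.7).
S4: not dominated (best time).
S5: dominated by S4 (tolls 41≤50, fuel 49≤117, time 2.0≤3.5).
S6: not dominated.
Pareto-optimal: S1, S2, S4, S6 → 4.

4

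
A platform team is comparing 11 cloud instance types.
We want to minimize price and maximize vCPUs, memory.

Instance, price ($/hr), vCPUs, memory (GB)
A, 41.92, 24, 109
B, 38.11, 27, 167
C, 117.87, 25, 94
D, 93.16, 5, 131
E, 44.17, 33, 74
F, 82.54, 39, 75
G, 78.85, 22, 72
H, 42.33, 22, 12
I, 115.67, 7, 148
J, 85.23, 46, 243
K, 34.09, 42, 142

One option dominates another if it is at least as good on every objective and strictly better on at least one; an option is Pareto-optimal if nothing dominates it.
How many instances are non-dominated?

3

A: dominated by B (price 38.11≤41.92, vCPUs 27≥24, memory 167≥109).
B: not dominated.
C: dominated by B (price 38.11≤117.87, vCPUs 27≥25, memory 167≥94).
D: dominated by B (price 38.11≤93.16, vCPUs 27≥5, memory 167≥131).
E: dominated by K (price 34.09≤44.17, vCPUs 42≥33, memory 142≥74).
F: dominated by K (price 34.09≤82.54, vCPUs 42≥39, memory 142≥75).
G: dominated by A (price 41.92≤78.85, vCPUs 24≥22, memory 109≥72).
H: dominated by A (price 41.92≤42.33, vCPUs 24≥22, memory 109≥12).
I: dominated by B (price 38.11≤115.67, vCPUs 27≥7, memory 167≥148).
J: not dominated (best vCPUs).
K: not dominated (best price).
Pareto-optimal: B, J, K → 3.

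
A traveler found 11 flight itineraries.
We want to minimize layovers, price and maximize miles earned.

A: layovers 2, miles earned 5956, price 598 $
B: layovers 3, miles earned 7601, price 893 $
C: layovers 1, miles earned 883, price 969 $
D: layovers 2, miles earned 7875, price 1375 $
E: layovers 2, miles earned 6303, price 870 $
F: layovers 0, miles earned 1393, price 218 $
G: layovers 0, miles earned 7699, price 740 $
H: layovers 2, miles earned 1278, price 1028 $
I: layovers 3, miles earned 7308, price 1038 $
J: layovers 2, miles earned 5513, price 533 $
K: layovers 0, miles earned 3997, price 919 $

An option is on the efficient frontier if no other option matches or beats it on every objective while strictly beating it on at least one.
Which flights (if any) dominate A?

B: worse on layovers (3 vs 2).
C: worse on miles earned (883 vs 5956).
D: worse on price (1375 vs 598).
E: worse on price (870 vs 598).
F: worse on miles earned (1393 vs 5956).
G: worse on price (740 vs 598).
H: worse on miles earned (1278 vs 5956).
I: worse on layovers (3 vs 2).
J: worse on miles earned (5513 vs 5956).
K: worse on miles earned (3997 vs 5956).
No option dominates A.

none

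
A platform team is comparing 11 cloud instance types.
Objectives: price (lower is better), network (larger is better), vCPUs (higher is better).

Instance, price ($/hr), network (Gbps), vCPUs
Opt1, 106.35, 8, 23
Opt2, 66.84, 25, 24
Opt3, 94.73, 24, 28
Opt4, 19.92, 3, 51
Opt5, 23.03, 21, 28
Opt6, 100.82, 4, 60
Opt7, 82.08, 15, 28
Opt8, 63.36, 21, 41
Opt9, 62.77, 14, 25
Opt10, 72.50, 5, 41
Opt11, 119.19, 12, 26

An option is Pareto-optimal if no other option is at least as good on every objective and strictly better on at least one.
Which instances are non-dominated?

Opt2, Opt3, Opt4, Opt5, Opt6, Opt8

Opt1: dominated by Opt2 (price 66.84≤106.35, network 25≥8, vCPUs 24≥23).
Opt2: not dominated (best network).
Opt3: not dominated.
Opt4: not dominated (best price).
Opt5: not dominated.
Opt6: not dominated (best vCPUs).
Opt7: dominated by Opt5 (price 23.03≤82.08, network 21≥15, vCPUs 28≥28).
Opt8: not dominated.
Opt9: dominated by Opt5 (price 23.03≤62.77, network 21≥14, vCPUs 28≥25).
Opt10: dominated by Opt8 (price 63.36≤72.50, network 21≥5, vCPUs 41≥41).
Opt11: dominated by Opt3 (price 94.73≤119.19, network 24≥12, vCPUs 28≥26).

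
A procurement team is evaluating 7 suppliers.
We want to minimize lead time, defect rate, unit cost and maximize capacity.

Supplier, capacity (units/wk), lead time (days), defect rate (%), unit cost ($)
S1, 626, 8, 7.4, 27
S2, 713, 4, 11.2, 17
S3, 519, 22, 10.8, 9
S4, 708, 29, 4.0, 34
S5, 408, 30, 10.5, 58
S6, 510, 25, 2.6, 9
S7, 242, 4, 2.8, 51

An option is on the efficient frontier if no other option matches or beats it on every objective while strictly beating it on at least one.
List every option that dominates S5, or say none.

S1, S4, S6

S1: capacity 626≥408, lead time 8≤30, defect rate 7.4≤10.5, unit cost 27≤58 — dominates S5.
S4: capacity 708≥408, lead time 29≤30, defect rate 4.0≤10.5, unit cost 34≤58 — dominates S5.
S6: capacity 510≥408, lead time 25≤30, defect rate 2.6≤10.5, unit cost 9≤58 — dominates S5.
Others (S2, S3, S7) are each worse than S5 on at least one objective.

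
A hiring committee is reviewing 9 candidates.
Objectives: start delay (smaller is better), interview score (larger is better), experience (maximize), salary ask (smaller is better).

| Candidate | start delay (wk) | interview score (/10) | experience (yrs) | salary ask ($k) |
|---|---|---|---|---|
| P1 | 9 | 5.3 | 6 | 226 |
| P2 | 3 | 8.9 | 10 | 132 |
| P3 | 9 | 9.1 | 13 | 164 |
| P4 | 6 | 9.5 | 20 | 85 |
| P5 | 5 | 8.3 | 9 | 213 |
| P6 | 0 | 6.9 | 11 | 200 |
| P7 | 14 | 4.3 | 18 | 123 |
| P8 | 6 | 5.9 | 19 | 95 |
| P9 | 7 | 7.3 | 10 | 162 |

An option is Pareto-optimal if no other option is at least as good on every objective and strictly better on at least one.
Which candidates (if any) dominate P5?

P2: start delay 3≤5, interview score 8.9≥8.3, experience 10≥9, salary ask 132≤213 — dominates P5.
Others (P1, P3, P4, P6, P7, P8, P9) are each worse than P5 on at least one objective.

P2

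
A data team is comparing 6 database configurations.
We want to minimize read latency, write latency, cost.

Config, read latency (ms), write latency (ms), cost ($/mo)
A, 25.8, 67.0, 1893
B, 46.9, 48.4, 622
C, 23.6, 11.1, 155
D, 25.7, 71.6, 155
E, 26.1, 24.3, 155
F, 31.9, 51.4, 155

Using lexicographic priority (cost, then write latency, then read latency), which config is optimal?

First minimize cost: best is 155, kept {C, D, E, F}.
Then minimize write latency: best is 11.1, kept {C}.

C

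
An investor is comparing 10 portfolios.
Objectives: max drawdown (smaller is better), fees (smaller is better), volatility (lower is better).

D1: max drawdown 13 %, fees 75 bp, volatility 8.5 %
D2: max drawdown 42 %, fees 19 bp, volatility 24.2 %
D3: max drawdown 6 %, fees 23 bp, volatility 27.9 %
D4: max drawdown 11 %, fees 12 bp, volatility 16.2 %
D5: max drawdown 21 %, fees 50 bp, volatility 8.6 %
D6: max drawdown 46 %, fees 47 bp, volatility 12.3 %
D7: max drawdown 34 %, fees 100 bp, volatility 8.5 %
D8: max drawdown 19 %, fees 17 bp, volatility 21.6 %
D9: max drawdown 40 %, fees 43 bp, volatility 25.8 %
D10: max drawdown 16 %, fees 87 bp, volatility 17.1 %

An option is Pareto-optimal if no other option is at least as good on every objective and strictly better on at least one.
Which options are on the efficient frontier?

D1: not dominated.
D2: dominated by D4 (max drawdown 11≤42, fees 12≤19, volatility 16.2≤24.2).
D3: not dominated (best max drawdown).
D4: not dominated (best fees).
D5: not dominated.
D6: not dominated.
D7: dominated by D1 (max drawdown 13≤34, fees 75≤100, volatility 8.5≤8.5).
D8: dominated by D4 (max drawdown 11≤19, fees 12≤17, volatility 16.2≤21.6).
D9: dominated by D4 (max drawdown 11≤40, fees 12≤43, volatility 16.2≤25.8).
D10: dominated by D1 (max drawdown 13≤16, fees 75≤87, volatility 8.5≤17.1).

D1, D3, D4, D5, D6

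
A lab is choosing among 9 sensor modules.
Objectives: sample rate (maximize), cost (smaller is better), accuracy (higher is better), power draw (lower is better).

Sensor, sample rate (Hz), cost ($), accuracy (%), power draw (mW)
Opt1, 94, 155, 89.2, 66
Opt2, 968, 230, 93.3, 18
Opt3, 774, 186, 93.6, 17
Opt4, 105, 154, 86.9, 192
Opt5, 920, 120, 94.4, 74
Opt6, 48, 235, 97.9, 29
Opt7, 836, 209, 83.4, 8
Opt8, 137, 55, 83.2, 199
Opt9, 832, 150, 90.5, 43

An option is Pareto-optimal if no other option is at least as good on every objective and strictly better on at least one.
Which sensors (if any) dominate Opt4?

Opt5: sample rate 920≥105, cost 120≤154, accuracy 94.4≥86.9, power draw 74≤192 — dominates Opt4.
Opt9: sample rate 832≥105, cost 150≤154, accuracy 90.5≥86.9, power draw 43≤192 — dominates Opt4.
Others (Opt1, Opt2, Opt3, Opt6, Opt7, Opt8) are each worse than Opt4 on at least one objective.

Opt5, Opt9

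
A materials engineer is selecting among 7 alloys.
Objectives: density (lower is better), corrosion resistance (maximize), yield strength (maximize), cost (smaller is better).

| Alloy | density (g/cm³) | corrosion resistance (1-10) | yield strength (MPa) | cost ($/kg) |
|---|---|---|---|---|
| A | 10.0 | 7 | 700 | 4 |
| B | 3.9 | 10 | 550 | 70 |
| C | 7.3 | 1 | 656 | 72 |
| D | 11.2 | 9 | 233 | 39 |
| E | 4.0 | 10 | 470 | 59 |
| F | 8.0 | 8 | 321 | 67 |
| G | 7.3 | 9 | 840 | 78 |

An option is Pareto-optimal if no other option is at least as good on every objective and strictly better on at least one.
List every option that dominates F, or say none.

E

E: density 4.0≤8.0, corrosion resistance 10≥8, yield strength 470≥321, cost 59≤67 — dominates F.
Others (A, B, C, D, G) are each worse than F on at least one objective.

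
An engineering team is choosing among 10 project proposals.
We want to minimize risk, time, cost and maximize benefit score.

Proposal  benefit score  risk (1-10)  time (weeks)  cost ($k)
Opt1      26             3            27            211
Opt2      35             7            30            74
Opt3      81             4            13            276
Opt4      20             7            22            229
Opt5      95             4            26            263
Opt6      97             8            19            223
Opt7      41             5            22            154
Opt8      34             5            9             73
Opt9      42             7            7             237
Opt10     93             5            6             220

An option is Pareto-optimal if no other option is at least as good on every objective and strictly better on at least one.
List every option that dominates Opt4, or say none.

Opt7, Opt8, Opt10

Opt7: benefit score 41≥20, risk 5≤7, time 22≤22, cost 154≤229 — dominates Opt4.
Opt8: benefit score 34≥20, risk 5≤7, time 9≤22, cost 73≤229 — dominates Opt4.
Opt10: benefit score 93≥20, risk 5≤7, time 6≤22, cost 220≤229 — dominates Opt4.
Others (Opt1, Opt2, Opt3, Opt5, Opt6, Opt9) are each worse than Opt4 on at least one objective.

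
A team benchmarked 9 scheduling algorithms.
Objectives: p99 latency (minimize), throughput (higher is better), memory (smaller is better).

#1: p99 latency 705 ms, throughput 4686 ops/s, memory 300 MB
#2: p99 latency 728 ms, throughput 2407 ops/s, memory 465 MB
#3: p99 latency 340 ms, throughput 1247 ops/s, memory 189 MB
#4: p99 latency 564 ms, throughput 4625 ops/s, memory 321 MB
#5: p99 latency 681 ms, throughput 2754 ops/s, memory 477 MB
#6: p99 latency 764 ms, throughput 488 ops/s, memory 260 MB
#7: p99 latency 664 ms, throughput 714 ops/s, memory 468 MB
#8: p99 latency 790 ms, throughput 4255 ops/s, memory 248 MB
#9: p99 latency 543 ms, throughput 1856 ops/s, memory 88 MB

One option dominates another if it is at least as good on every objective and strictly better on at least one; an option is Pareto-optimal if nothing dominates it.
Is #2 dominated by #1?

Yes

#1 vs #2: p99 latency 705≤728, throughput 4686≥2407, memory 300≤465 — #1 is at least as good on every objective with at least one strict improvement.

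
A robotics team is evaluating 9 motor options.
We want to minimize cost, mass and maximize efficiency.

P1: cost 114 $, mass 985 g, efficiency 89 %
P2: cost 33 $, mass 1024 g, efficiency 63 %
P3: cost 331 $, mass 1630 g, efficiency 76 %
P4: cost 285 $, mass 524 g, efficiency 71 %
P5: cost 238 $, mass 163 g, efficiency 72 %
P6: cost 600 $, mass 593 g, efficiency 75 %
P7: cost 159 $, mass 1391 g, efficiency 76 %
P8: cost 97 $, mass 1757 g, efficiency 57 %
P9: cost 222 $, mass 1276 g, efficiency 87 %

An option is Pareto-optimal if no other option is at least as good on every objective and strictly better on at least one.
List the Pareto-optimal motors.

P1: not dominated (best efficiency).
P2: not dominated (best cost).
P3: dominated by P1 (cost 114≤331, mass 985≤1630, efficiency 89≥76).
P4: dominated by P5 (cost 238≤285, mass 163≤524, efficiency 72≥71).
P5: not dominated (best mass).
P6: not dominated.
P7: dominated by P1 (cost 114≤159, mass 985≤1391, efficiency 89≥76).
P8: dominated by P2 (cost 33≤97, mass 1024≤1757, efficiency 63≥57).
P9: dominated by P1 (cost 114≤222, mass 985≤1276, efficiency 89≥87).

P1, P2, P5, P6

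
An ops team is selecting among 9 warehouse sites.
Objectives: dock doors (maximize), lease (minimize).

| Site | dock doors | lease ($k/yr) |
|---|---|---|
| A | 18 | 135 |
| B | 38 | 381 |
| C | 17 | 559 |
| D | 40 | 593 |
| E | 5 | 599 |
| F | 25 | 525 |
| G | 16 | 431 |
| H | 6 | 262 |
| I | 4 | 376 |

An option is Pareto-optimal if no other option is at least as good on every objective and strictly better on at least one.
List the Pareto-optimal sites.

A: not dominated (best lease).
B: not dominated.
C: dominated by A (dock doors 18≥17, lease 135≤559).
D: not dominated (best dock doors).
E: dominated by A (dock doors 18≥5, lease 135≤599).
F: dominated by B (dock doors 38≥25, lease 381≤525).
G: dominated by A (dock doors 18≥16, lease 135≤431).
H: dominated by A (dock doors 18≥6, lease 135≤262).
I: dominated by A (dock doors 18≥4, lease 135≤376).

A, B, D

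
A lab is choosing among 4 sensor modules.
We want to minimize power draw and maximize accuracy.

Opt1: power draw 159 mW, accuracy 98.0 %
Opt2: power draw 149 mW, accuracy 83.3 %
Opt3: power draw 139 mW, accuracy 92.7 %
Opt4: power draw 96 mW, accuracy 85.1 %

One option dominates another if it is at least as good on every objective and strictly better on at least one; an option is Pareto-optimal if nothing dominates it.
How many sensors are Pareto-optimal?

Opt1: not dominated (best accuracy).
Opt2: dominated by Opt3 (power draw 139≤149, accuracy 92.7≥83.3).
Opt3: not dominated.
Opt4: not dominated (best power draw).
Pareto-optimal: Opt1, Opt3, Opt4 → 3.

3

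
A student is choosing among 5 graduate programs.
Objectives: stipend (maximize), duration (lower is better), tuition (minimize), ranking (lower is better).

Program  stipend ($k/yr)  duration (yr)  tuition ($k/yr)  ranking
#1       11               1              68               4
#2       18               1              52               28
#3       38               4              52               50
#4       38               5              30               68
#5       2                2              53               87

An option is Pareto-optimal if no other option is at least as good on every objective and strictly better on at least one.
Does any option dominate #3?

No

#1: worse on stipend (11 vs 38).
#2: worse on stipend (18 vs 38).
#4: worse on duration (5 vs 4).
#5: worse on stipend (2 vs 38).
No option is at least as good as #3 on every objective and strictly better on one.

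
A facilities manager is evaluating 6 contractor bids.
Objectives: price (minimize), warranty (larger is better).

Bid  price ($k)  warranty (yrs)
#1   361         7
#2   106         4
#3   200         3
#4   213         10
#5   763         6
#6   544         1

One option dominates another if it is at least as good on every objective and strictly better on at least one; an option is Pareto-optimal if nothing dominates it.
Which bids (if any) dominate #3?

#2: price 106≤200, warranty 4≥3 — dominates #3.
Others (#1, #4, #5, #6) are each worse than #3 on at least one objective.

#2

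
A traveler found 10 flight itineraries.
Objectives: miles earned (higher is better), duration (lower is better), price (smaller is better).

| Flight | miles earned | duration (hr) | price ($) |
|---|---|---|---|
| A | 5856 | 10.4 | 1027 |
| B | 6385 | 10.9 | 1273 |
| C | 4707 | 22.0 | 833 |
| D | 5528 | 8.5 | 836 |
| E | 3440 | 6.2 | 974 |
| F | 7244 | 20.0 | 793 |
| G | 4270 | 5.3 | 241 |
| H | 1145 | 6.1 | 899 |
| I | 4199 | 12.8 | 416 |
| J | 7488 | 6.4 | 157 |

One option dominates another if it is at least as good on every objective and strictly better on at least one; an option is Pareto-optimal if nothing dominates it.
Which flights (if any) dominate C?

F: miles earned 7244≥4707, duration 20.0≤22.0, price 793≤833 — dominates C.
J: miles earned 7488≥4707, duration 6.4≤22.0, price 157≤833 — dominates C.
Others (A, B, D, E, G, H, I) are each worse than C on at least one objective.

F, J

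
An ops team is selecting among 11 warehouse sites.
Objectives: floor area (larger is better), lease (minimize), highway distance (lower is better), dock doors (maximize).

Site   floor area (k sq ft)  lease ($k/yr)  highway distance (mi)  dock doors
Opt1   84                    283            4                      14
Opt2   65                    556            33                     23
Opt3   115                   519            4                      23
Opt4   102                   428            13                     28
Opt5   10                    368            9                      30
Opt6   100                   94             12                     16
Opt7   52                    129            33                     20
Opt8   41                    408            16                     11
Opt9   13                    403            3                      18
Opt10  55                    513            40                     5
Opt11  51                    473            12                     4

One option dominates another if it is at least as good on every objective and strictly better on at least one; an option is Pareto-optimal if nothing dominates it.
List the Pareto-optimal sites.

Opt1, Opt3, Opt4, Opt5, Opt6, Opt7, Opt9

Opt1: not dominated.
Opt2: dominated by Opt3 (floor area 115≥65, lease 519≤556, highway distance 4≤33, dock doors 23≥23).
Opt3: not dominated (best floor area).
Opt4: not dominated.
Opt5: not dominated (best dock doors).
Opt6: not dominated (best lease).
Opt7: not dominated.
Opt8: dominated by Opt1 (floor area 84≥41, lease 283≤408, highway distance 4≤16, dock doors 14≥11).
Opt9: not dominated (best highway distance).
Opt10: dominated by Opt1 (floor area 84≥55, lease 283≤513, highway distance 4≤40, dock doors 14≥5).
Opt11: dominated by Opt1 (floor area 84≥51, lease 283≤473, highway distance 4≤12, dock doors 14≥4).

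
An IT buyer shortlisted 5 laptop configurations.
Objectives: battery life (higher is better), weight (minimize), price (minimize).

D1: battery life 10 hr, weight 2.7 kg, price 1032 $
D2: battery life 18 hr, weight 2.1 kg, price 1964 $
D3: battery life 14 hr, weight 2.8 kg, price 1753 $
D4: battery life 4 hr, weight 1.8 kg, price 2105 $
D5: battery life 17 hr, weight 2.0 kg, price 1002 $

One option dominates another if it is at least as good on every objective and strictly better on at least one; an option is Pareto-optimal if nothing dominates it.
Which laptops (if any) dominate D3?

D5: battery life 17≥14, weight 2.0≤2.8, price 1002≤1753 — dominates D3.
Others (D1, D2, D4) are each worse than D3 on at least one objective.

D5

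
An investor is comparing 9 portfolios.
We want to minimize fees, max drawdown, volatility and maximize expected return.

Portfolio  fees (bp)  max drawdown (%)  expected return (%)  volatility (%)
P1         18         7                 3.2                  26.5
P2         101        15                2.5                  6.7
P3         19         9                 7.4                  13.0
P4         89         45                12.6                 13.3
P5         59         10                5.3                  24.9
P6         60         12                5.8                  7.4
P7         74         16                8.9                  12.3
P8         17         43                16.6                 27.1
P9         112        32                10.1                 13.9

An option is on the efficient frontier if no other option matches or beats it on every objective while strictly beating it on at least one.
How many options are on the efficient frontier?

8

P1: not dominated (best max drawdown).
P2: not dominated (best volatility).
P3: not dominated.
P4: not dominated.
P5: dominated by P3 (fees 19≤59, max drawdown 9≤10, expected return 7.4≥5.3, volatility 13.0≤24.9).
P6: not dominated.
P7: not dominated.
P8: not dominated (best fees).
P9: not dominated.
Pareto-optimal: P1, P2, P3, P4, P6, P7, P8, P9 → 8.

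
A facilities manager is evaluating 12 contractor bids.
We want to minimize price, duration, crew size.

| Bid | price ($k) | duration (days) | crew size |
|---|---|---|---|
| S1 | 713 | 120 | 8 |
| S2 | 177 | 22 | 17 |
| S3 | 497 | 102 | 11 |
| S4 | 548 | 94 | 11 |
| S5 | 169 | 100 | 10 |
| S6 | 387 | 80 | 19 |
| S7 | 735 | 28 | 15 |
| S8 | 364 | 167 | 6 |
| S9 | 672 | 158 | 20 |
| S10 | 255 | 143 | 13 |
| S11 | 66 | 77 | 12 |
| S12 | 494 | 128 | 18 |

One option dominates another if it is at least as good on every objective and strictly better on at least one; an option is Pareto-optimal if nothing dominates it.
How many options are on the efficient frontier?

S1: not dominated.
S2: not dominated (best duration).
S3: dominated by S5 (price 169≤497, duration 100≤102, crew size 10≤11).
S4: not dominated.
S5: not dominated.
S6: dominated by S2 (price 177≤387, duration 22≤80, crew size 17≤19).
S7: not dominated.
S8: not dominated (best crew size).
S9: dominated by S2 (price 177≤672, duration 22≤158, crew size 17≤20).
S10: dominated by S5 (price 169≤255, duration 100≤143, crew size 10≤13).
S11: not dominated (best price).
S12: dominated by S2 (price 177≤494, duration 22≤128, crew size 17≤18).
Pareto-optimal: S1, S2, S4, S5, S7, S8, S11 → 7.

7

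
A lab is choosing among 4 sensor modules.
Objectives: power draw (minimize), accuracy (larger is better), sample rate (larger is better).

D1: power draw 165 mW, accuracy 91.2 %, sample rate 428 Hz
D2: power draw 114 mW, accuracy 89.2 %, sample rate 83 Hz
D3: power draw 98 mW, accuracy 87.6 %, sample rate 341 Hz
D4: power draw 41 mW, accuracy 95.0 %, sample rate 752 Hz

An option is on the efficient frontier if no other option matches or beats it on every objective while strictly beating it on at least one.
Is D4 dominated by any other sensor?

No

D1: worse on power draw (165 vs 41).
D2: worse on power draw (114 vs 41).
D3: worse on power draw (98 vs 41).
No option is at least as good as D4 on every objective and strictly better on one.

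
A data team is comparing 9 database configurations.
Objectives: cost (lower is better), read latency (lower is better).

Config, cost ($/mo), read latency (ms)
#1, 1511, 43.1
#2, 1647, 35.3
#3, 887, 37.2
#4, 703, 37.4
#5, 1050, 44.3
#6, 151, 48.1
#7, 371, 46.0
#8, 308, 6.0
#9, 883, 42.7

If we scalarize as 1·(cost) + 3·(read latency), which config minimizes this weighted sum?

#1: 1·1511 + 3·43.1 = 1640.3
#2: 1·1647 + 3·35.3 = 1752.9
#3: 1·887 + 3·37.2 = 998.6
#4: 1·703 + 3·37.4 = 815.2
#5: 1·1050 + 3·44.3 = 1182.9
#6: 1·151 + 3·48.1 = 295.3
#7: 1·371 + 3·46.0 = 509.0
#8: 1·308 + 3·6.0 = 326.0
#9: 1·883 + 3·42.7 = 1011.1
Lowest: #6 at 295.3.

#6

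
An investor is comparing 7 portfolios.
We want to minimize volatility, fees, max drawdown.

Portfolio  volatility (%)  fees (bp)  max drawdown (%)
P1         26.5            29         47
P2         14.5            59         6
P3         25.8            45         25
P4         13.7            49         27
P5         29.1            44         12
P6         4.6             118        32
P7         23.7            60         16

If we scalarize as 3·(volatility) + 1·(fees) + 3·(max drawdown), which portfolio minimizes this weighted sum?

P1: 3·26.5 + 1·29 + 3·47 = 249.5
P2: 3·14.5 + 1·59 + 3·6 = 120.5
P3: 3·25.8 + 1·45 + 3·25 = 197.4
P4: 3·13.7 + 1·49 + 3·27 = 171.1
P5: 3·29.1 + 1·44 + 3·12 = 167.3
P6: 3·4.6 + 1·118 + 3·32 = 227.8
P7: 3·23.7 + 1·60 + 3·16 = 179.1
Lowest: P2 at 120.5.

P2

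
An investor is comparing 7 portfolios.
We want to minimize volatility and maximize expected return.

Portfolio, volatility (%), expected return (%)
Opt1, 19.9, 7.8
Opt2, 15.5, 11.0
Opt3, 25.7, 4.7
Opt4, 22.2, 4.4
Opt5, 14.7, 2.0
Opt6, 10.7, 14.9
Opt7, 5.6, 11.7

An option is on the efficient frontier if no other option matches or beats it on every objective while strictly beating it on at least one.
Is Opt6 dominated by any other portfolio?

Opt1: worse on volatility (19.9 vs 10.7).
Opt2: worse on volatility (15.5 vs 10.7).
Opt3: worse on volatility (25.7 vs 10.7).
Opt4: worse on volatility (22.2 vs 10.7).
Opt5: worse on volatility (14.7 vs 10.7).
Opt7: worse on expected return (11.7 vs 14.9).
No option is at least as good as Opt6 on every objective and strictly better on one.

No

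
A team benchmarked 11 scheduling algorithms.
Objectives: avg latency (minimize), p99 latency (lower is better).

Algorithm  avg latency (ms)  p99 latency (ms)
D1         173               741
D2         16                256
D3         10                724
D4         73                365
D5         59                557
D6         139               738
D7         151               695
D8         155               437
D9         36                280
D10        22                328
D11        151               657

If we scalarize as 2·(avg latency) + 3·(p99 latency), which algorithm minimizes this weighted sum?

D1: 2·173 + 3·741 = 2569
D2: 2·16 + 3·256 = 800
D3: 2·10 + 3·724 = 2192
D4: 2·73 + 3·365 = 1241
D5: 2·59 + 3·557 = 1789
D6: 2·139 + 3·738 = 2492
D7: 2·151 + 3·695 = 2387
D8: 2·155 + 3·437 = 1621
D9: 2·36 + 3·280 = 912
D10: 2·22 + 3·328 = 1028
D11: 2·151 + 3·657 = 2273
Lowest: D2 at 800.

D2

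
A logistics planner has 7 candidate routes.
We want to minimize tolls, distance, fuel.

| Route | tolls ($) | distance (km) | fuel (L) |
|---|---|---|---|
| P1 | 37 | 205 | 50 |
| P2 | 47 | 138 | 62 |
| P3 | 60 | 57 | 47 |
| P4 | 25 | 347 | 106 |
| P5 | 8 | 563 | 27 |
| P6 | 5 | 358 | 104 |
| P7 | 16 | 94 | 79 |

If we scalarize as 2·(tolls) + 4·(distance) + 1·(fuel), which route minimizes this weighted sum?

P3

P1: 2·37 + 4·205 + 1·50 = 944
P2: 2·47 + 4·138 + 1·62 = 708
P3: 2·60 + 4·57 + 1·47 = 395
P4: 2·25 + 4·347 + 1·106 = 1544
P5: 2·8 + 4·563 + 1·27 = 2295
P6: 2·5 + 4·358 + 1·104 = 1546
P7: 2·16 + 4·94 + 1·79 = 487
Lowest: P3 at 395.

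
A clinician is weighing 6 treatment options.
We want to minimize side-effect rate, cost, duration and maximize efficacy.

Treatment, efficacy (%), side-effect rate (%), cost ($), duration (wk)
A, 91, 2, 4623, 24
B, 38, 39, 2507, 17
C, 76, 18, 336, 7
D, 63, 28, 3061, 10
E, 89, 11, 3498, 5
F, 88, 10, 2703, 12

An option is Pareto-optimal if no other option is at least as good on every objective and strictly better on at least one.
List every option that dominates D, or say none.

C

C: efficacy 76≥63, side-effect rate 18≤28, cost 336≤3061, duration 7≤10 — dominates D.
Others (A, B, E, F) are each worse than D on at least one objective.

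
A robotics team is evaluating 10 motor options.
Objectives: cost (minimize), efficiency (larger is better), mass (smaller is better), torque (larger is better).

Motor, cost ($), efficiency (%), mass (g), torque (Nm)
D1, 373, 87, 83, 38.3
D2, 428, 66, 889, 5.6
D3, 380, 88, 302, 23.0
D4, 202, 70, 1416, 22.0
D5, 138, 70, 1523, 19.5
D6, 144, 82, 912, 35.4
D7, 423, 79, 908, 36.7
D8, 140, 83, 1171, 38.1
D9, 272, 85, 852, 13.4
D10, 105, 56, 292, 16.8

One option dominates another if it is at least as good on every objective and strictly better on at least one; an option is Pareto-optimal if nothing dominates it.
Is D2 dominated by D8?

D8 vs D2: D8 is worse on mass (1171 vs 889), so it does not dominate D2.

No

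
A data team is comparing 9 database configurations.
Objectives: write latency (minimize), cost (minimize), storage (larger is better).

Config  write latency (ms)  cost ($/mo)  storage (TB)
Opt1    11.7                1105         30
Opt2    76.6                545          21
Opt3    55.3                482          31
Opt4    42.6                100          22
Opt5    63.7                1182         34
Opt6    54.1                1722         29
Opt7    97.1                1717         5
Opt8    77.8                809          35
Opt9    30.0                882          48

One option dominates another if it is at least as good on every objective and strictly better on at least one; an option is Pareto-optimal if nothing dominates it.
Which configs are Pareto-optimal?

Opt1: not dominated (best write latency).
Opt2: dominated by Opt3 (write latency 55.3≤76.6, cost 482≤545, storage 31≥21).
Opt3: not dominated.
Opt4: not dominated (best cost).
Opt5: dominated by Opt9 (write latency 30.0≤63.7, cost 882≤1182, storage 48≥34).
Opt6: dominated by Opt1 (write latency 11.7≤54.1, cost 1105≤1722, storage 30≥29).
Opt7: dominated by Opt1 (write latency 11.7≤97.1, cost 1105≤1717, storage 30≥5).
Opt8: not dominated.
Opt9: not dominated (best storage).

Opt1, Opt3, Opt4, Opt8, Opt9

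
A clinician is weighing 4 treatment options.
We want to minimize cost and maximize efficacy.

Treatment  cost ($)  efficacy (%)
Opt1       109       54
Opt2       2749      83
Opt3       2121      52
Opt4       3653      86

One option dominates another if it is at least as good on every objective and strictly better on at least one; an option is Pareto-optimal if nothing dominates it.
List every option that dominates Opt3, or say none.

Opt1

Opt1: cost 109≤2121, efficacy 54≥52 — dominates Opt3.
Others (Opt2, Opt4) are each worse than Opt3 on at least one objective.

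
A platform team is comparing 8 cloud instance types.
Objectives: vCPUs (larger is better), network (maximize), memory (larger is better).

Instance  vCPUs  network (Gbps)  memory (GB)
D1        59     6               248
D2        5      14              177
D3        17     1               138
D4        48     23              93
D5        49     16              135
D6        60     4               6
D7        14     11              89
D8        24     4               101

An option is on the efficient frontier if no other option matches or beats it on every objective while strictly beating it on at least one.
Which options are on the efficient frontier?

D1: not dominated (best memory).
D2: not dominated.
D3: dominated by D1 (vCPUs 59≥17, network 6≥1, memory 248≥138).
D4: not dominated (best network).
D5: not dominated.
D6: not dominated (best vCPUs).
D7: dominated by D4 (vCPUs 48≥14, network 23≥11, memory 93≥89).
D8: dominated by D1 (vCPUs 59≥24, network 6≥4, memory 248≥101).

D1, D2, D4, D5, D6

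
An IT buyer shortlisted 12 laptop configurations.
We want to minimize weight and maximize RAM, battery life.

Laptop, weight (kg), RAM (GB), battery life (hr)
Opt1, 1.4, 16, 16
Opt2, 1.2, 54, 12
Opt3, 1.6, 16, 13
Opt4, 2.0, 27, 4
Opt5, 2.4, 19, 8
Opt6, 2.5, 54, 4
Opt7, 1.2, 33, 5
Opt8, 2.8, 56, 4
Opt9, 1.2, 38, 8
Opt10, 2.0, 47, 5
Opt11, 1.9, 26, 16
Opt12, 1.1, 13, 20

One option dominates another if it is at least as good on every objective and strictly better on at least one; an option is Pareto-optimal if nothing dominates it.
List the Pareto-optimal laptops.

Opt1: not dominated.
Opt2: not dominated.
Opt3: dominated by Opt1 (weight 1.4≤1.6, RAM 16≥16, battery life 16≥13).
Opt4: dominated by Opt2 (weight 1.2≤2.0, RAM 54≥27, battery life 12≥4).
Opt5: dominated by Opt2 (weight 1.2≤2.4, RAM 54≥19, battery life 12≥8).
Opt6: dominated by Opt2 (weight 1.2≤2.5, RAM 54≥54, battery life 12≥4).
Opt7: dominated by Opt2 (weight 1.2≤1.2, RAM 54≥33, battery life 12≥5).
Opt8: not dominated (best RAM).
Opt9: dominated by Opt2 (weight 1.2≤1.2, RAM 54≥38, battery life 12≥8).
Opt10: dominated by Opt2 (weight 1.2≤2.0, RAM 54≥47, battery life 12≥5).
Opt11: not dominated.
Opt12: not dominated (best weight).

Opt1, Opt2, Opt8, Opt11, Opt12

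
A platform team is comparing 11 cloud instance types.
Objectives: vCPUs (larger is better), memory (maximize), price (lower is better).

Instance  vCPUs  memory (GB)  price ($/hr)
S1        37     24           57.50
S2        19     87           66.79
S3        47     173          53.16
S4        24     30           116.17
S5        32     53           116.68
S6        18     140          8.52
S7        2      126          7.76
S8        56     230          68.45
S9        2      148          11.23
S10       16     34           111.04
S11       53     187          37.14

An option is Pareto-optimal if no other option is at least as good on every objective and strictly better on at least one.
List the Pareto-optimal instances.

S6, S7, S8, S9, S11

S1: dominated by S3 (vCPUs 47≥37, memory 173≥24, price 53.16≤57.50).
S2: dominated by S3 (vCPUs 47≥19, memory 173≥87, price 53.16≤66.79).
S3: dominated by S11 (vCPUs 53≥47, memory 187≥173, price 37.14≤53.16).
S4: dominated by S3 (vCPUs 47≥24, memory 173≥30, price 53.16≤116.17).
S5: dominated by S3 (vCPUs 47≥32, memory 173≥53, price 53.16≤116.68).
S6: not dominated.
S7: not dominated (best price).
S8: not dominated (best vCPUs).
S9: not dominated.
S10: dominated by S2 (vCPUs 19≥16, memory 87≥34, price 66.79≤111.04).
S11: not dominated.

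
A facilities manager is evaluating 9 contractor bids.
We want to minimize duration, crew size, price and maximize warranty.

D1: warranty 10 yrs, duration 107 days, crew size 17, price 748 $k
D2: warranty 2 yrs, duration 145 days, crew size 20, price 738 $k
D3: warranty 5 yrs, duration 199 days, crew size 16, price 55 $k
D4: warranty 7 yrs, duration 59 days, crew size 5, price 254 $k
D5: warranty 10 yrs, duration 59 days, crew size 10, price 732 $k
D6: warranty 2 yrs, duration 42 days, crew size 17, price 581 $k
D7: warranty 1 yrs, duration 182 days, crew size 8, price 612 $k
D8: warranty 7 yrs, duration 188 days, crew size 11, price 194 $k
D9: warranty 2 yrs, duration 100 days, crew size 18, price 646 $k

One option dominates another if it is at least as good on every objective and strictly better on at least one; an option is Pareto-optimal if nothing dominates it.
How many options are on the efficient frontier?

D1: dominated by D5 (warranty 10≥10, duration 59≤107, crew size 10≤17, price 732≤748).
D2: dominated by D4 (warranty 7≥2, duration 59≤145, crew size 5≤20, price 254≤738).
D3: not dominated (best price).
D4: not dominated (best crew size).
D5: not dominated.
D6: not dominated (best duration).
D7: dominated by D4 (warranty 7≥1, duration 59≤182, crew size 5≤8, price 254≤612).
D8: not dominated.
D9: dominated by D4 (warranty 7≥2, duration 59≤100, crew size 5≤18, price 254≤646).
Pareto-optimal: D3, D4, D5, D6, D8 → 5.

5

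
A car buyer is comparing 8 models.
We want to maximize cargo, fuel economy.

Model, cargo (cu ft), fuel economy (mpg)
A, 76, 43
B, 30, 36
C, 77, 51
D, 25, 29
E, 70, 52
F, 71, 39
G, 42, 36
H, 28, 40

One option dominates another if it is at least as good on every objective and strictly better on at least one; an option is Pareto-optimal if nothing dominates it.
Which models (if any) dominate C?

none

A: worse on cargo (76 vs 77).
B: worse on cargo (30 vs 77).
D: worse on cargo (25 vs 77).
E: worse on cargo (70 vs 77).
F: worse on cargo (71 vs 77).
G: worse on cargo (42 vs 77).
H: worse on cargo (28 vs 77).
No option dominates C.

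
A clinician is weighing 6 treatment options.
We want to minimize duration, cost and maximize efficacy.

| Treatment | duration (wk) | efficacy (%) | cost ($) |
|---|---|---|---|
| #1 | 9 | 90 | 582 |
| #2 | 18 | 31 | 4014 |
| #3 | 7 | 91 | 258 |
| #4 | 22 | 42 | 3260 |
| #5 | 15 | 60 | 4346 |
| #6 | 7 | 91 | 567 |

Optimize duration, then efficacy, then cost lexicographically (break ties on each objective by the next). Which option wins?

First minimize duration: best is 7, kept {#3, #6}.
Then maximize efficacy: best is 91, kept {#3, #6}.
Then minimize cost: best is 258, kept {#3}.

#3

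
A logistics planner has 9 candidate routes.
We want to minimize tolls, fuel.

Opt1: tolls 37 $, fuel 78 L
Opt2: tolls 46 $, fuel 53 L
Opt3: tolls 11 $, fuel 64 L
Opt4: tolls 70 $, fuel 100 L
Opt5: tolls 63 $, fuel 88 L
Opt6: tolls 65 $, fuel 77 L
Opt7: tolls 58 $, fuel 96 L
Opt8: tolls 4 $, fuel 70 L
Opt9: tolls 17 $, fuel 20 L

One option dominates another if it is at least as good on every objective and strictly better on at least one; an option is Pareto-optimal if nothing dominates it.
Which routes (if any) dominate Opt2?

Opt9: tolls 17≤46, fuel 20≤53 — dominates Opt2.
Others (Opt1, Opt3, Opt4, Opt5, Opt6, Opt7, Opt8) are each worse than Opt2 on at least one objective.

Opt9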